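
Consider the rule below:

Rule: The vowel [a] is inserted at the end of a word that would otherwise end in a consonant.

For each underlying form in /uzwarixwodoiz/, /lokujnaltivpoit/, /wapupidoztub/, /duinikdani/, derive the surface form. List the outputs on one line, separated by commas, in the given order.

uzwarixwodoiza, lokujnaltivpoita, wapupidoztuba, duinikdani

/uzwarixwodoiz/: the form ends in the consonant /z/, so [a] is inserted word-finally. → [uzwarixwodoiza].
/lokujnaltivpoit/: the form ends in the consonant /t/, so [a] is inserted word-finally. → [lokujnaltivpoita].
/wapupidoztub/: the form ends in the consonant /b/, so [a] is inserted word-finally. → [wapupidoztuba].
/duinikdani/: the rule's environment is not met; surfaces unchanged as [duinikdani].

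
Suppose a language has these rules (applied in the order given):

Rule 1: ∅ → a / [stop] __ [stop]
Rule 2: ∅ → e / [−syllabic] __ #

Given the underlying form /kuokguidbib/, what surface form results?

Rule 1 (stop-cluster a-epenthesis): /k/ and /g/ form a stop–stop cluster, so [a] is inserted between them. /d/ and /b/ form a stop–stop cluster, so [a] is inserted between them. /kuokguidbib/ → kuokaguidabib.
Rule 2 (final e-epenthesis): the form ends in the consonant /b/, so [e] is inserted word-finally. /kuokaguidabib/ → kuokaguidabibe.

kuokaguidabibe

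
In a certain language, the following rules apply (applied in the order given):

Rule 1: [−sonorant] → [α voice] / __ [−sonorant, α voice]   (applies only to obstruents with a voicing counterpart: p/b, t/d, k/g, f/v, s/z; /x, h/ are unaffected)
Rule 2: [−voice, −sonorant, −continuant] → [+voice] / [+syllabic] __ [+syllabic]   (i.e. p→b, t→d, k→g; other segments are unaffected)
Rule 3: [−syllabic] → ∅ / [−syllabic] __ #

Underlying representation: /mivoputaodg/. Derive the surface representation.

mivobudaod

Rule 1 (regressive voicing assimilation): no segment meets the environment; /mivoputaodg/ is unchanged.
Rule 2 (intervocalic voicing): /p/ is a voiceless stop between vowels /o/ and /u/, so it voices to [b]. /t/ is a voiceless stop between vowels /u/ and /a/, so it voices to [d]. /mivoputaodg/ → mivobudaodg.
Rule 3 (final cluster simplification): /g/ is the second consonant of a word-final cluster /dg/, so it deletes. /mivobudaodg/ → mivobudaod.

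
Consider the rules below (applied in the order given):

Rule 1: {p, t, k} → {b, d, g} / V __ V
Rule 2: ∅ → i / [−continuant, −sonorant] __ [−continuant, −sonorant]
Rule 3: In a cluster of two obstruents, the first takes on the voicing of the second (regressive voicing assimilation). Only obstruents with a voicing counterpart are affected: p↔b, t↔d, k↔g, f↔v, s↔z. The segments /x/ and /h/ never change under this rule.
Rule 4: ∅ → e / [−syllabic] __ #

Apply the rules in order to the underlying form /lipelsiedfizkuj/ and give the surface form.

libelsietfiskuje

Rule 1 (intervocalic voicing): /p/ is a voiceless stop between vowels /i/ and /e/, so it voices to [b]. /lipelsiedfizkuj/ → libelsiedfizkuj.
Rule 2 (stop-cluster i-epenthesis): no segment meets the environment; /libelsiedfizkuj/ is unchanged.
Rule 3 (regressive voicing assimilation): /d/ precedes the voiceless obstruent /f/, so it devoices to [t] by assimilation. /z/ precedes the voiceless obstruent /k/, so it devoices to [s] by assimilation. /libelsiedfizkuj/ → libelsietfiskuj.
Rule 4 (final e-epenthesis): the form ends in the consonant /j/, so [e] is inserted word-finally. /libelsietfiskuj/ → libelsietfiskuje.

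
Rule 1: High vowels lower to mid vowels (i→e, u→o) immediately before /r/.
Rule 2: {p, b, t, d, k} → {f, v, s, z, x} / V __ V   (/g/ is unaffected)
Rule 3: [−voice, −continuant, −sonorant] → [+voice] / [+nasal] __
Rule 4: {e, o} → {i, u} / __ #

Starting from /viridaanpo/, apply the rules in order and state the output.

verizaanbu

Rule 1 (pre-rhotic lowering): /i/ is a high vowel immediately before /r/, so it lowers to [e]. /viridaanpo/ → veridaanpo.
Rule 2 (intervocalic spirantization): /d/ is a stop between vowels /i/ and /a/, so it spirantizes to the fricative [z]. /veridaanpo/ → verizaanpo.
Rule 3 (post-nasal voicing): /p/ is a voiceless stop immediately after the nasal /n/, so it voices to [b]. /verizaanpo/ → verizaanbo.
Rule 4 (final vowel raising): /o/ is a mid vowel in word-final position, so it raises to [u]. /verizaanbo/ → verizaanbu.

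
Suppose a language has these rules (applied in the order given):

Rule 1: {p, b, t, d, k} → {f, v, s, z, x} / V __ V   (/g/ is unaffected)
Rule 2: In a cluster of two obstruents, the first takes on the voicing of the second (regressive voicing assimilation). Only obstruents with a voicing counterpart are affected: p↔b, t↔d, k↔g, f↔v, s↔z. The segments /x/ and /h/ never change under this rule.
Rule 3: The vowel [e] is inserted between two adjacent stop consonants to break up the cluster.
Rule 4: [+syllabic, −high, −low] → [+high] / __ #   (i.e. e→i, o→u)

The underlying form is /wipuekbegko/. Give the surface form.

wifuegebekeku

Rule 1 (intervocalic spirantization): /p/ is a stop between vowels /i/ and /u/, so it spirantizes to the fricative [f]. /wipuekbegko/ → wifuekbegko.
Rule 2 (regressive voicing assimilation): /k/ precedes the voiced obstruent /b/, so it voices to [g] by assimilation. /g/ precedes the voiceless obstruent /k/, so it devoices to [k] by assimilation. /wifuekbegko/ → wifuegbekko.
Rule 3 (stop-cluster e-epenthesis): /g/ and /b/ form a stop–stop cluster, so [e] is inserted between them. /k/ and /k/ form a stop–stop cluster, so [e] is inserted between them. /wifuegbekko/ → wifuegebekeko.
Rule 4 (final vowel raising): /o/ is a mid vowel in word-final position, so it raises to [u]. /wifuegebekeko/ → wifuegebekeku.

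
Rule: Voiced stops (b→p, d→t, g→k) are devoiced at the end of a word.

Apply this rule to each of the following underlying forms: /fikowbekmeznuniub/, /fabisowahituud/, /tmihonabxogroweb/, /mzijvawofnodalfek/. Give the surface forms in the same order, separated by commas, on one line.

/fikowbekmeznuniub/: /b/ is a voiced stop in word-final position, so it devoices to [p]. → [fikowbekmeznuniup].
/fabisowahituud/: /d/ is a voiced stop in word-final position, so it devoices to [t]. → [fabisowahituut].
/tmihonabxogroweb/: /b/ is a voiced stop in word-final position, so it devoices to [p]. → [tmihonabxogrowep].
/mzijvawofnodalfek/: the rule's environment is not met; surfaces unchanged as [mzijvawofnodalfek].

fikowbekmeznuniup, fabisowahituut, tmihonabxogrowep, mzijvawofnodalfek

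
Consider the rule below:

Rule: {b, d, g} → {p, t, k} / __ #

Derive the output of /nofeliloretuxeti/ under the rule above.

No segment of /nofeliloretuxeti/ meets the structural description of the rule, so the form surfaces unchanged.

nofeliloretuxeti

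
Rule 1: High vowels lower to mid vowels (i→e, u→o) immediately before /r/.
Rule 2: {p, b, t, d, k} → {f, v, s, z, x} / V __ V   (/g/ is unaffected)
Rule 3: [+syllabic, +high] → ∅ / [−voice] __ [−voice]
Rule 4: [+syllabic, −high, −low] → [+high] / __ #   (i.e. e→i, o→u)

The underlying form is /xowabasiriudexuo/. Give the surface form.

xowavaseriuzexuu

Rule 1 (pre-rhotic lowering): /i/ is a high vowel immediately before /r/, so it lowers to [e]. /xowabasiriudexuo/ → xowabaseriudexuo.
Rule 2 (intervocalic spirantization): /b/ is a stop between vowels /a/ and /a/, so it spirantizes to the fricative [v]. /d/ is a stop between vowels /u/ and /e/, so it spirantizes to the fricative [z]. /xowabaseriudexuo/ → xowavaseriuzexuo.
Rule 3 (high vowel syncope): no segment meets the environment; /xowavaseriuzexuo/ is unchanged.
Rule 4 (final vowel raising): /o/ is a mid vowel in word-final position, so it raises to [u]. /xowavaseriuzexuo/ → xowavaseriuzexuu.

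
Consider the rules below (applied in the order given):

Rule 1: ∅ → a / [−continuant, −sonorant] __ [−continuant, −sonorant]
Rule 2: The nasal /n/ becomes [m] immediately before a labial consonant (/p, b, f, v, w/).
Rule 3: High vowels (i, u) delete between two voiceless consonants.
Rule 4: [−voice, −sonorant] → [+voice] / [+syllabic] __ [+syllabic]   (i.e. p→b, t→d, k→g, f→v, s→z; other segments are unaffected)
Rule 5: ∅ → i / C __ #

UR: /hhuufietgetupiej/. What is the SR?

Rule 1 (stop-cluster a-epenthesis): /t/ and /g/ form a stop–stop cluster, so [a] is inserted between them. /hhuufietgetupiej/ → hhuufietagetupiej.
Rule 2 (nasal place assimilation): no segment meets the environment; /hhuufietagetupiej/ is unchanged.
Rule 3 (high vowel syncope): /u/ is a high vowel flanked by voiceless consonants /t/ and /p/, so it deletes. /hhuufietagetupiej/ → hhuufietagetpiej.
Rule 4 (intervocalic voicing): /f/ is a voiceless obstruent between vowels /u/ and /i/, so it voices to [v]. /t/ is a voiceless obstruent between vowels /e/ and /a/, so it voices to [d]. /hhuufietagetpiej/ → hhuuviedagetpiej.
Rule 5 (final i-epenthesis): the form ends in the consonant /j/, so [i] is inserted word-finally. /hhuuviedagetpiej/ → hhuuviedagetpieji.

hhuuviedagetpieji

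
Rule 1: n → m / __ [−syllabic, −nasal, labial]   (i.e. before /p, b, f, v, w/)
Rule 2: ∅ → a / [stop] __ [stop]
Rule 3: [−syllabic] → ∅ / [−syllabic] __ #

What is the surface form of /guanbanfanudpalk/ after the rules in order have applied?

guambamfanudapal

Rule 1 (nasal place assimilation): /n/ precedes the labial consonant /b/, so it assimilates in place to [m]. /n/ precedes the labial consonant /f/, so it assimilates in place to [m]. /guanbanfanudpalk/ → guambamfanudpalk.
Rule 2 (stop-cluster a-epenthesis): /d/ and /p/ form a stop–stop cluster, so [a] is inserted between them. /guambamfanudpalk/ → guambamfanudapalk.
Rule 3 (final cluster simplification): /k/ is the second consonant of a word-final cluster /lk/, so it deletes. /guambamfanudapalk/ → guambamfanudapal.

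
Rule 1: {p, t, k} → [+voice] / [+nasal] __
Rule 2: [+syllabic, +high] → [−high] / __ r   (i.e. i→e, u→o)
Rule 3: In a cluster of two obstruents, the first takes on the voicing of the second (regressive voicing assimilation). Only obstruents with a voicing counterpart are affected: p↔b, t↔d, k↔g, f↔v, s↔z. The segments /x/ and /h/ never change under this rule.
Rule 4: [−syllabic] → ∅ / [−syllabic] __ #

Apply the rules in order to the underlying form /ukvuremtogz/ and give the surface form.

Rule 1 (post-nasal voicing): /t/ is a voiceless stop immediately after the nasal /m/, so it voices to [d]. /ukvuremtogz/ → ukvuremdogz.
Rule 2 (pre-rhotic lowering): /u/ is a high vowel immediately before /r/, so it lowers to [o]. /ukvuremdogz/ → ukvoremdogz.
Rule 3 (regressive voicing assimilation): /k/ precedes the voiced obstruent /v/, so it voices to [g] by assimilation. /ukvoremdogz/ → ugvoremdogz.
Rule 4 (final cluster simplification): /z/ is the second consonant of a word-final cluster /gz/, so it deletes. /ugvoremdogz/ → ugvoremdog.

ugvoremdog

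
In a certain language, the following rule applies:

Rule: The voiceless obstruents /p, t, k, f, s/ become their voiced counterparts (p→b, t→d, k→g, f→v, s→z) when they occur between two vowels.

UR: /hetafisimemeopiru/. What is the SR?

hedavizimemeobiru

/t/ is a voiceless obstruent between vowels /e/ and /a/, so it voices to [d].
/f/ is a voiceless obstruent between vowels /a/ and /i/, so it voices to [v].
/s/ is a voiceless obstruent between vowels /i/ and /i/, so it voices to [z].
/p/ is a voiceless obstruent between vowels /o/ and /i/, so it voices to [b].
Surface form: [hedavizimemeobiru].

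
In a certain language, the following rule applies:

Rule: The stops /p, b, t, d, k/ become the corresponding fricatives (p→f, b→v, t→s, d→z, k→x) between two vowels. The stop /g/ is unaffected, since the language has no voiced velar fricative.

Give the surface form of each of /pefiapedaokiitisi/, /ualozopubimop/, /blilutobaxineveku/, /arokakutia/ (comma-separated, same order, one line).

pefiafezaoxiisisi, ualozofuvimop, blilusovaxinevexu, aroxaxusia

/pefiapedaokiitisi/: /p/ is a stop between vowels /a/ and /e/, so it spirantizes to the fricative [f]. /d/ is a stop between vowels /e/ and /a/, so it spirantizes to the fricative [z]. /k/ is a stop between vowels /o/ and /i/, so it spirantizes to the fricative [x]. /t/ is a stop between vowels /i/ and /i/, so it spirantizes to the fricative [s]. → [pefiafezaoxiisisi].
/ualozopubimop/: /p/ is a stop between vowels /o/ and /u/, so it spirantizes to the fricative [f]. /b/ is a stop between vowels /u/ and /i/, so it spirantizes to the fricative [v]. → [ualozofuvimop].
/blilutobaxineveku/: /t/ is a stop between vowels /u/ and /o/, so it spirantizes to the fricative [s]. /b/ is a stop between vowels /o/ and /a/, so it spirantizes to the fricative [v]. /k/ is a stop between vowels /e/ and /u/, so it spirantizes to the fricative [x]. → [blilusovaxinevexu].
/arokakutia/: /k/ is a stop between vowels /o/ and /a/, so it spirantizes to the fricative [x]. /k/ is a stop between vowels /a/ and /u/, so it spirantizes to the fricative [x]. /t/ is a stop between vowels /u/ and /i/, so it spirantizes to the fricative [s]. → [aroxaxusia].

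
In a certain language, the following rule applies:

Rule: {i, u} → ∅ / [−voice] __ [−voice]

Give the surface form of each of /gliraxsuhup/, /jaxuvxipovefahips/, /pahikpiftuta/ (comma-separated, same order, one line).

gliraxshp, jaxuvxpovefahps, pahkpftta

/gliraxsuhup/: /u/ is a high vowel flanked by voiceless consonants /s/ and /h/, so it deletes. /u/ is a high vowel flanked by voiceless consonants /h/ and /p/, so it deletes. → [gliraxshp].
/jaxuvxipovefahips/: /i/ is a high vowel flanked by voiceless consonants /x/ and /p/, so it deletes. /i/ is a high vowel flanked by voiceless consonants /h/ and /p/, so it deletes. → [jaxuvxpovefahps].
/pahikpiftuta/: /i/ is a high vowel flanked by voiceless consonants /h/ and /k/, so it deletes. /i/ is a high vowel flanked by voiceless consonants /p/ and /f/, so it deletes. /u/ is a high vowel flanked by voiceless consonants /t/ and /t/, so it deletes. → [pahkpftta].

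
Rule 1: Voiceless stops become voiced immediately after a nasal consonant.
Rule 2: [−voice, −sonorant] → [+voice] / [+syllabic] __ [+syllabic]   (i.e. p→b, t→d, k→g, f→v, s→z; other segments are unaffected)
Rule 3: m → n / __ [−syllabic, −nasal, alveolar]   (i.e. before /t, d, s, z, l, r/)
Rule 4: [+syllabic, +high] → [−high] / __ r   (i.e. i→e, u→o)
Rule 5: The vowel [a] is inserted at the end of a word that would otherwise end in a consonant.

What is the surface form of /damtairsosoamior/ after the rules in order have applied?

dandaersozoamiora

Rule 1 (post-nasal voicing): /t/ is a voiceless stop immediately after the nasal /m/, so it voices to [d]. /damtairsosoamior/ → damdairsosoamior.
Rule 2 (intervocalic voicing): /s/ is a voiceless obstruent between vowels /o/ and /o/, so it voices to [z]. /damdairsosoamior/ → damdairsozoamior.
Rule 3 (nasal place assimilation): /m/ precedes the alveolar consonant /d/, so it assimilates in place to [n]. /damdairsozoamior/ → dandairsozoamior.
Rule 4 (pre-rhotic lowering): /i/ is a high vowel immediately before /r/, so it lowers to [e]. /dandairsozoamior/ → dandaersozoamior.
Rule 5 (final a-epenthesis): the form ends in the consonant /r/, so [a] is inserted word-finally. /dandaersozoamior/ → dandaersozoamiora.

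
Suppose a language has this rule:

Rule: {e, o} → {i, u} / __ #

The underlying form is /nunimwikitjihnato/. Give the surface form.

nunimwikitjihnatu

/o/ is a mid vowel in word-final position, so it raises to [u].
Surface form: [nunimwikitjihnatu].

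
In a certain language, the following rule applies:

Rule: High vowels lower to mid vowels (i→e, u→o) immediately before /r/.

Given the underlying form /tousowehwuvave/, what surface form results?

No segment of /tousowehwuvave/ meets the structural description of the rule, so the form surfaces unchanged.

tousowehwuvave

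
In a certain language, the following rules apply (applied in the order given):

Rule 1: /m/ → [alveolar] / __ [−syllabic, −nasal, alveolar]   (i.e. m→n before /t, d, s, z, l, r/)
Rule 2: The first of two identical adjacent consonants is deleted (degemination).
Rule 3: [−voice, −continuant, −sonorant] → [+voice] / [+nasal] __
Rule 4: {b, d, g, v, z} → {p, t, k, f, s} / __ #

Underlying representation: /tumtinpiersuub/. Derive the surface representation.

Rule 1 (nasal place assimilation): /m/ precedes the alveolar consonant /t/, so it assimilates in place to [n]. /tumtinpiersuub/ → tuntinpiersuub.
Rule 2 (degemination): no segment meets the environment; /tuntinpiersuub/ is unchanged.
Rule 3 (post-nasal voicing): /t/ is a voiceless stop immediately after the nasal /n/, so it voices to [d]. /p/ is a voiceless stop immediately after the nasal /n/, so it voices to [b]. /tuntinpiersuub/ → tundinbiersuub.
Rule 4 (final devoicing): /b/ is a voiced obstruent in word-final position, so it devoices to [p]. /tundinbiersuub/ → tundinbiersuup.

tundinbiersuup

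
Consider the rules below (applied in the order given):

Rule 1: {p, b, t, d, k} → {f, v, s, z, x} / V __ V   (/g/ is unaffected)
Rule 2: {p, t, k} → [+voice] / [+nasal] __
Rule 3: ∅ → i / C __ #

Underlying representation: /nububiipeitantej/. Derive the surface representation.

nuvuviifeisandeji

Rule 1 (intervocalic spirantization): /b/ is a stop between vowels /u/ and /u/, so it spirantizes to the fricative [v]. /b/ is a stop between vowels /u/ and /i/, so it spirantizes to the fricative [v]. /p/ is a stop between vowels /i/ and /e/, so it spirantizes to the fricative [f]. /t/ is a stop between vowels /i/ and /a/, so it spirantizes to the fricative [s]. /nububiipeitantej/ → nuvuviifeisantej.
Rule 2 (post-nasal voicing): /t/ is a voiceless stop immediately after the nasal /n/, so it voices to [d]. /nuvuviifeisantej/ → nuvuviifeisandej.
Rule 3 (final i-epenthesis): the form ends in the consonant /j/, so [i] is inserted word-finally. /nuvuviifeisandej/ → nuvuviifeisandeji.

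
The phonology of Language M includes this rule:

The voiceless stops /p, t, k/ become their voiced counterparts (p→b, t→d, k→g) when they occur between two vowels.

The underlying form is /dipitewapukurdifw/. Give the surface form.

dibidewabugurdifw

/p/ is a voiceless stop between vowels /i/ and /i/, so it voices to [b].
/t/ is a voiceless stop between vowels /i/ and /e/, so it voices to [d].
/p/ is a voiceless stop between vowels /a/ and /u/, so it voices to [b].
/k/ is a voiceless stop between vowels /u/ and /u/, so it voices to [g].
Surface form: [dibidewabugurdifw].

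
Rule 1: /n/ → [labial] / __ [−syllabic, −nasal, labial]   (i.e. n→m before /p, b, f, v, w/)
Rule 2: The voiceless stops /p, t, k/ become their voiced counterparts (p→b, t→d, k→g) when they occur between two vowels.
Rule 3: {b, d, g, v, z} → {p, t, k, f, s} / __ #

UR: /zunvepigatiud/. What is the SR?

zumvebigadiut

Rule 1 (nasal place assimilation): /n/ precedes the labial consonant /v/, so it assimilates in place to [m]. /zunvepigatiud/ → zumvepigatiud.
Rule 2 (intervocalic voicing): /p/ is a voiceless stop between vowels /e/ and /i/, so it voices to [b]. /t/ is a voiceless stop between vowels /a/ and /i/, so it voices to [d]. /zumvepigatiud/ → zumvebigadiud.
Rule 3 (final devoicing): /d/ is a voiced obstruent in word-final position, so it devoices to [t]. /zumvebigadiud/ → zumvebigadiut.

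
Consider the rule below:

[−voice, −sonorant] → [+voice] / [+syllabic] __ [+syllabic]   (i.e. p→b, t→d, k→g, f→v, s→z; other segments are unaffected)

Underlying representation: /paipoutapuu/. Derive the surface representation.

/p/ is a voiceless obstruent between vowels /i/ and /o/, so it voices to [b].
/t/ is a voiceless obstruent between vowels /u/ and /a/, so it voices to [d].
/p/ is a voiceless obstruent between vowels /a/ and /u/, so it voices to [b].
The other instance of /p/ does not occur in the required environment and remains unchanged.
Surface form: [paiboudabuu].

paiboudabuu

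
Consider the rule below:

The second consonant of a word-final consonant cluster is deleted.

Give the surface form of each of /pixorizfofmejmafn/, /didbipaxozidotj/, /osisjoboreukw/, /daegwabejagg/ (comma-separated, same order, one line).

pixorizfofmejmaf, didbipaxozidot, osisjoboreuk, daegwabejag

/pixorizfofmejmafn/: /n/ is the second consonant of a word-final cluster /fn/, so it deletes. → [pixorizfofmejmaf].
/didbipaxozidotj/: /j/ is the second consonant of a word-final cluster /tj/, so it deletes. → [didbipaxozidot].
/osisjoboreukw/: /w/ is the second consonant of a word-final cluster /kw/, so it deletes. → [osisjoboreuk].
/daegwabejagg/: /g/ is the second consonant of a word-final cluster /gg/, so it deletes. → [daegwabejag].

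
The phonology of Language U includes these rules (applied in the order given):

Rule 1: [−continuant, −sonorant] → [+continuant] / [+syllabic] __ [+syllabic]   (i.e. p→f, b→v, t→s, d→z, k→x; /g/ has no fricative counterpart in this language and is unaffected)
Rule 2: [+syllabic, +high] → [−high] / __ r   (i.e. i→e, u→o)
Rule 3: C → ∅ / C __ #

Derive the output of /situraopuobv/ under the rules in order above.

sisoraofuob

Rule 1 (intervocalic spirantization): /t/ is a stop between vowels /i/ and /u/, so it spirantizes to the fricative [s]. /p/ is a stop between vowels /o/ and /u/, so it spirantizes to the fricative [f]. /situraopuobv/ → sisuraofuobv.
Rule 2 (pre-rhotic lowering): /u/ is a high vowel immediately before /r/, so it lowers to [o]. /sisuraofuobv/ → sisoraofuobv.
Rule 3 (final cluster simplification): /v/ is the second consonant of a word-final cluster /bv/, so it deletes. /sisoraofuobv/ → sisoraofuob.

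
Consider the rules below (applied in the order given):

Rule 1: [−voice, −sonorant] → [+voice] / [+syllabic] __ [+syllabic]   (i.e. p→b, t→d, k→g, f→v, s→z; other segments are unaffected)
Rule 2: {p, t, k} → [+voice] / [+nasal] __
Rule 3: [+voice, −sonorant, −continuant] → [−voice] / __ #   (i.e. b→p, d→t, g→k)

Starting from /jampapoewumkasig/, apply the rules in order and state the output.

Rule 1 (intervocalic voicing): /p/ is a voiceless obstruent between vowels /a/ and /o/, so it voices to [b]. /s/ is a voiceless obstruent between vowels /a/ and /i/, so it voices to [z]. /jampapoewumkasig/ → jampaboewumkazig.
Rule 2 (post-nasal voicing): /p/ is a voiceless stop immediately after the nasal /m/, so it voices to [b]. /k/ is a voiceless stop immediately after the nasal /m/, so it voices to [g]. /jampaboewumkazig/ → jambaboewumgazig.
Rule 3 (final devoicing): /g/ is a voiced stop in word-final position, so it devoices to [k]. /jambaboewumgazig/ → jambaboewumgazik.

jambaboewumgazik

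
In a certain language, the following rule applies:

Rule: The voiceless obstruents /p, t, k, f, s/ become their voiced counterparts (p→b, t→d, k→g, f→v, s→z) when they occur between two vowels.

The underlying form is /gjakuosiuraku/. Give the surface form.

/k/ is a voiceless obstruent between vowels /a/ and /u/, so it voices to [g].
/s/ is a voiceless obstruent between vowels /o/ and /i/, so it voices to [z].
/k/ is a voiceless obstruent between vowels /a/ and /u/, so it voices to [g].
Surface form: [gjaguoziuragu].

gjaguoziuragu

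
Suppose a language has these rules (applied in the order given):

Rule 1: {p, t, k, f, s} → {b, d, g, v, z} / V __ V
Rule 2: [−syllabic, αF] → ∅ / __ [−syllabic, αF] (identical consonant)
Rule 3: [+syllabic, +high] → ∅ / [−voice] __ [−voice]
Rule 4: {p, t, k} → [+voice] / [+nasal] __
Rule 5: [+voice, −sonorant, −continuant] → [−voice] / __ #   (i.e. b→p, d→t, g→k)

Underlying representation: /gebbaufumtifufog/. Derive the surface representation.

gebauvumdivuvok

Rule 1 (intervocalic voicing): /f/ is a voiceless obstruent between vowels /u/ and /u/, so it voices to [v]. /f/ is a voiceless obstruent between vowels /i/ and /u/, so it voices to [v]. /f/ is a voiceless obstruent between vowels /u/ and /o/, so it voices to [v]. /gebbaufumtifufog/ → gebbauvumtivuvog.
Rule 2 (degemination): /bb/ is a geminate; the first /b/ deletes. /gebbauvumtivuvog/ → gebauvumtivuvog.
Rule 3 (high vowel syncope): no segment meets the environment; /gebauvumtivuvog/ is unchanged.
Rule 4 (post-nasal voicing): /t/ is a voiceless stop immediately after the nasal /m/, so it voices to [d]. /gebauvumtivuvog/ → gebauvumdivuvog.
Rule 5 (final devoicing): /g/ is a voiced stop in word-final position, so it devoices to [k]. /gebauvumdivuvog/ → gebauvumdivuvok.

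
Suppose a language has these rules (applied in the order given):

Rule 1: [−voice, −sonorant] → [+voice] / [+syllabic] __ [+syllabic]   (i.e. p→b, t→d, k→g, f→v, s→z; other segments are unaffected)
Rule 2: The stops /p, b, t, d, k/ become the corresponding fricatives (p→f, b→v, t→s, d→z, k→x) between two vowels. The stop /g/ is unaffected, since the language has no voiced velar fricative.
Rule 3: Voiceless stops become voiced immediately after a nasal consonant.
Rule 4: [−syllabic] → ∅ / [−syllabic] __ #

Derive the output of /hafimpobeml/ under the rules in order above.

Rule 1 (intervocalic voicing): /f/ is a voiceless obstruent between vowels /a/ and /i/, so it voices to [v]. /hafimpobeml/ → havimpobeml.
Rule 2 (intervocalic spirantization): /b/ is a stop between vowels /o/ and /e/, so it spirantizes to the fricative [v]. /havimpobeml/ → havimpoveml.
Rule 3 (post-nasal voicing): /p/ is a voiceless stop immediately after the nasal /m/, so it voices to [b]. /havimpoveml/ → havimboveml.
Rule 4 (final cluster simplification): /l/ is the second consonant of a word-final cluster /ml/, so it deletes. /havimboveml/ → havimbovem.

havimbovem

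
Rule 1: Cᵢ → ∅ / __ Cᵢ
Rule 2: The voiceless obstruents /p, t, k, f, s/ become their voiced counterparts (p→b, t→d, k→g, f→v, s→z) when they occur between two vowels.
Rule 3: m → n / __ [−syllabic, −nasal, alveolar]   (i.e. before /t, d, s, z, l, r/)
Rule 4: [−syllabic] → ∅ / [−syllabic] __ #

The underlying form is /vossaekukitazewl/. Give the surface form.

vozaegugidazew

Rule 1 (degemination): /ss/ is a geminate; the first /s/ deletes. /vossaekukitazewl/ → vosaekukitazewl.
Rule 2 (intervocalic voicing): /s/ is a voiceless obstruent between vowels /o/ and /a/, so it voices to [z]. /k/ is a voiceless obstruent between vowels /e/ and /u/, so it voices to [g]. /k/ is a voiceless obstruent between vowels /u/ and /i/, so it voices to [g]. /t/ is a voiceless obstruent between vowels /i/ and /a/, so it voices to [d]. /vosaekukitazewl/ → vozaegugidazewl.
Rule 3 (nasal place assimilation): no segment meets the environment; /vozaegugidazewl/ is unchanged.
Rule 4 (final cluster simplification): /l/ is the second consonant of a word-final cluster /wl/, so it deletes. /vozaegugidazewl/ → vozaegugidazew.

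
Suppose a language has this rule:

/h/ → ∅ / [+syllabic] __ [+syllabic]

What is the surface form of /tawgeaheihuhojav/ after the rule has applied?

tawgeaeiuojav

/h/ occurs between vowels /a/ and /e/, so it deletes.
/h/ occurs between vowels /i/ and /u/, so it deletes.
/h/ occurs between vowels /u/ and /o/, so it deletes.
Surface form: [tawgeaeiuojav].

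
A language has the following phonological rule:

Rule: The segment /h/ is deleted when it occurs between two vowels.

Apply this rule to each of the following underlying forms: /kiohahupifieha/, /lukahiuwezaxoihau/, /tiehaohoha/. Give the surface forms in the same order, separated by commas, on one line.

/kiohahupifieha/: /h/ occurs between vowels /o/ and /a/, so it deletes. /h/ occurs between vowels /a/ and /u/, so it deletes. /h/ occurs between vowels /e/ and /a/, so it deletes. → [kioaupifiea].
/lukahiuwezaxoihau/: /h/ occurs between vowels /a/ and /i/, so it deletes. /h/ occurs between vowels /i/ and /a/, so it deletes. → [lukaiuwezaxoiau].
/tiehaohoha/: /h/ occurs between vowels /e/ and /a/, so it deletes. /h/ occurs between vowels /o/ and /o/, so it deletes. /h/ occurs between vowels /o/ and /a/, so it deletes. → [tieaooa].

kioaupifiea, lukaiuwezaxoiau, tieaooa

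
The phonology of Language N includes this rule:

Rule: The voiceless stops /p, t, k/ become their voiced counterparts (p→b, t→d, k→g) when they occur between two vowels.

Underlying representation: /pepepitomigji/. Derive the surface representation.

Scanning /pepepitomigji/: /p/ at position 1 is not in the conditioning environment; /p/ is a voiceless stop between vowels /e/ and /e/, so it voices to [b]; /p/ is a voiceless stop between vowels /e/ and /i/, so it voices to [b]; /t/ is a voiceless stop between vowels /i/ and /o/, so it voices to [d].
Result: [pebebidomigji].

pebebidomigji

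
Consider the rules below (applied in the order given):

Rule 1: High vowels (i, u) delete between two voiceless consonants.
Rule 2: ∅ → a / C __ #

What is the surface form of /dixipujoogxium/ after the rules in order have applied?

Rule 1 (high vowel syncope): /i/ is a high vowel flanked by voiceless consonants /x/ and /p/, so it deletes. /dixipujoogxium/ → dixpujoogxium.
Rule 2 (final a-epenthesis): the form ends in the consonant /m/, so [a] is inserted word-finally. /dixpujoogxium/ → dixpujoogxiuma.

dixpujoogxiuma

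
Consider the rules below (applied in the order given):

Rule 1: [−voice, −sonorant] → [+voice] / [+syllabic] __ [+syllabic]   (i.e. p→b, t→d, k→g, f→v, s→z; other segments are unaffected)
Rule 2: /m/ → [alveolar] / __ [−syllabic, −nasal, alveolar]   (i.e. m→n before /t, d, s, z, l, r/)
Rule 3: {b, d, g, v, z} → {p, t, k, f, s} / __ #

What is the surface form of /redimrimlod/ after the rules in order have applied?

redinrinlot

Rule 1 (intervocalic voicing): no segment meets the environment; /redimrimlod/ is unchanged.
Rule 2 (nasal place assimilation): /m/ precedes the alveolar consonant /r/, so it assimilates in place to [n]. /m/ precedes the alveolar consonant /l/, so it assimilates in place to [n]. /redimrimlod/ → redinrinlod.
Rule 3 (final devoicing): /d/ is a voiced obstruent in word-final position, so it devoices to [t]. /redinrinlod/ → redinrinlot.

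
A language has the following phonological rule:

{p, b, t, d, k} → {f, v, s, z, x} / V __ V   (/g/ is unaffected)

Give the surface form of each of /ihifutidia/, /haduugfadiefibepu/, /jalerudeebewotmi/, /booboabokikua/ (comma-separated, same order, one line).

ihifusizia, hazuugfaziefivefu, jaleruzeevewotmi, boovoavoxixua

/ihifutidia/: /t/ is a stop between vowels /u/ and /i/, so it spirantizes to the fricative [s]. /d/ is a stop between vowels /i/ and /i/, so it spirantizes to the fricative [z]. → [ihifusizia].
/haduugfadiefibepu/: /d/ is a stop between vowels /a/ and /u/, so it spirantizes to the fricative [z]. /d/ is a stop between vowels /a/ and /i/, so it spirantizes to the fricative [z]. /b/ is a stop between vowels /i/ and /e/, so it spirantizes to the fricative [v]. /p/ is a stop between vowels /e/ and /u/, so it spirantizes to the fricative [f]. → [hazuugfaziefivefu].
/jalerudeebewotmi/: /d/ is a stop between vowels /u/ and /e/, so it spirantizes to the fricative [z]. /b/ is a stop between vowels /e/ and /e/, so it spirantizes to the fricative [v]. → [jaleruzeevewotmi].
/booboabokikua/: /b/ is a stop between vowels /o/ and /o/, so it spirantizes to the fricative [v]. /b/ is a stop between vowels /a/ and /o/, so it spirantizes to the fricative [v]. /k/ is a stop between vowels /o/ and /i/, so it spirantizes to the fricative [x]. /k/ is a stop between vowels /i/ and /u/, so it spirantizes to the fricative [x]. → [boovoavoxixua].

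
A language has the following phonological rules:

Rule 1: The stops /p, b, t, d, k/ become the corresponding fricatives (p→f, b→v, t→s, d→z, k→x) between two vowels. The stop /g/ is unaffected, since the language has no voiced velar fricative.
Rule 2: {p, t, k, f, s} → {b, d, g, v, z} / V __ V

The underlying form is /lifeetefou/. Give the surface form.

liveezevou

Rule 1 (intervocalic spirantization): /t/ is a stop between vowels /e/ and /e/, so it spirantizes to the fricative [s]. /lifeetefou/ → lifeesefou.
Rule 2 (intervocalic voicing): /f/ is a voiceless obstruent between vowels /i/ and /e/, so it voices to [v]. /s/ is a voiceless obstruent between vowels /e/ and /e/, so it voices to [z]. /f/ is a voiceless obstruent between vowels /e/ and /o/, so it voices to [v]. /lifeesefou/ → liveezevou.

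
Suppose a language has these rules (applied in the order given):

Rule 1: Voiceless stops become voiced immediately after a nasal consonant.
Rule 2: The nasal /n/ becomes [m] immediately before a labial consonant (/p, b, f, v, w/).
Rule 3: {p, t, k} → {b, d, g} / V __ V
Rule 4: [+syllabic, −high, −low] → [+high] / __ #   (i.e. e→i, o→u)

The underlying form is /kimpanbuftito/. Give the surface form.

kimbambuftidu

Rule 1 (post-nasal voicing): /p/ is a voiceless stop immediately after the nasal /m/, so it voices to [b]. /kimpanbuftito/ → kimbanbuftito.
Rule 2 (nasal place assimilation): /n/ precedes the labial consonant /b/, so it assimilates in place to [m]. /kimbanbuftito/ → kimbambuftito.
Rule 3 (intervocalic voicing): /t/ is a voiceless stop between vowels /i/ and /o/, so it voices to [d]. /kimbambuftito/ → kimbambuftido.
Rule 4 (final vowel raising): /o/ is a mid vowel in word-final position, so it raises to [u]. /kimbambuftido/ → kimbambuftidu.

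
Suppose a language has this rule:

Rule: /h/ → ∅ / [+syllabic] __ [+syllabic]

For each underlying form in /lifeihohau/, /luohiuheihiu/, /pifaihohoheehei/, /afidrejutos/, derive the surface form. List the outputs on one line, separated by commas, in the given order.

/lifeihohau/: /h/ occurs between vowels /i/ and /o/, so it deletes. /h/ occurs between vowels /o/ and /a/, so it deletes. → [lifeioau].
/luohiuheihiu/: /h/ occurs between vowels /o/ and /i/, so it deletes. /h/ occurs between vowels /u/ and /e/, so it deletes. /h/ occurs between vowels /i/ and /i/, so it deletes. → [luoiueiiu].
/pifaihohoheehei/: /h/ occurs between vowels /i/ and /o/, so it deletes. /h/ occurs between vowels /o/ and /o/, so it deletes. /h/ occurs between vowels /o/ and /e/, so it deletes. /h/ occurs between vowels /e/ and /e/, so it deletes. → [pifaiooeeei].
/afidrejutos/: the rule's environment is not met; surfaces unchanged as [afidrejutos].

lifeioau, luoiueiiu, pifaiooeeei, afidrejutos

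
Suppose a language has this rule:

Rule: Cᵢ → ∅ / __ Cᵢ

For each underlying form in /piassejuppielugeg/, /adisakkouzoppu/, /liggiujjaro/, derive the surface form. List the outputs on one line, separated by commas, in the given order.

piasejupielugeg, adisakouzopu, ligiujaro

/piassejuppielugeg/: /ss/ is a geminate; the first /s/ deletes. /pp/ is a geminate; the first /p/ deletes. → [piasejupielugeg].
/adisakkouzoppu/: /kk/ is a geminate; the first /k/ deletes. /pp/ is a geminate; the first /p/ deletes. → [adisakouzopu].
/liggiujjaro/: /gg/ is a geminate; the first /g/ deletes. /jj/ is a geminate; the first /j/ deletes. → [ligiujaro].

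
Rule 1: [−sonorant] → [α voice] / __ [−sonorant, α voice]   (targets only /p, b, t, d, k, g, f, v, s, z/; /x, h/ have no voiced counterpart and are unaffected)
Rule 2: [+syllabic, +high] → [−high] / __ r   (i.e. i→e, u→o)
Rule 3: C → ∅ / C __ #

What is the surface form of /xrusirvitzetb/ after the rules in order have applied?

Rule 1 (regressive voicing assimilation): /t/ precedes the voiced obstruent /z/, so it voices to [d] by assimilation. /t/ precedes the voiced obstruent /b/, so it voices to [d] by assimilation. /xrusirvitzetb/ → xrusirvidzedb.
Rule 2 (pre-rhotic lowering): /i/ is a high vowel immediately before /r/, so it lowers to [e]. /xrusirvidzedb/ → xruservidzedb.
Rule 3 (final cluster simplification): /b/ is the second consonant of a word-final cluster /db/, so it deletes. /xruservidzedb/ → xruservidzed.

xruservidzed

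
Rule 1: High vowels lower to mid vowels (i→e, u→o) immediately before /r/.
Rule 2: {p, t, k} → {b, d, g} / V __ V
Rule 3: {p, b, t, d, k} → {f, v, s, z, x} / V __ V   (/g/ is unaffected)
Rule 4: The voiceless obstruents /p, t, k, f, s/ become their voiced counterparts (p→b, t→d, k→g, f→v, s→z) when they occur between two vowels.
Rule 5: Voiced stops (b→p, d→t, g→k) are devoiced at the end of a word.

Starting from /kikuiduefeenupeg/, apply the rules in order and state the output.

kiguizueveenuvek

Rule 1 (pre-rhotic lowering): no segment meets the environment; /kikuiduefeenupeg/ is unchanged.
Rule 2 (intervocalic voicing): /k/ is a voiceless stop between vowels /i/ and /u/, so it voices to [g]. /p/ is a voiceless stop between vowels /u/ and /e/, so it voices to [b]. /kikuiduefeenupeg/ → kiguiduefeenubeg.
Rule 3 (intervocalic spirantization): /d/ is a stop between vowels /i/ and /u/, so it spirantizes to the fricative [z]. /b/ is a stop between vowels /u/ and /e/, so it spirantizes to the fricative [v]. /kiguiduefeenubeg/ → kiguizuefeenuveg.
Rule 4 (intervocalic voicing): /f/ is a voiceless obstruent between vowels /e/ and /e/, so it voices to [v]. /kiguizuefeenuveg/ → kiguizueveenuveg.
Rule 5 (final devoicing): /g/ is a voiced stop in word-final position, so it devoices to [k]. /kiguizueveenuveg/ → kiguizueveenuvek.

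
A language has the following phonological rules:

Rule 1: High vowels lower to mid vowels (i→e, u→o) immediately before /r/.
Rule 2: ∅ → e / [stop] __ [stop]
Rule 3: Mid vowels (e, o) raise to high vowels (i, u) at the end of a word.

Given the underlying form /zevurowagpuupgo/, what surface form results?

zevorowagepuupegu

Rule 1 (pre-rhotic lowering): /u/ is a high vowel immediately before /r/, so it lowers to [o]. /zevurowagpuupgo/ → zevorowagpuupgo.
Rule 2 (stop-cluster e-epenthesis): /g/ and /p/ form a stop–stop cluster, so [e] is inserted between them. /p/ and /g/ form a stop–stop cluster, so [e] is inserted between them. /zevorowagpuupgo/ → zevorowagepuupego.
Rule 3 (final vowel raising): /o/ is a mid vowel in word-final position, so it raises to [u]. /zevorowagepuupego/ → zevorowagepuupegu.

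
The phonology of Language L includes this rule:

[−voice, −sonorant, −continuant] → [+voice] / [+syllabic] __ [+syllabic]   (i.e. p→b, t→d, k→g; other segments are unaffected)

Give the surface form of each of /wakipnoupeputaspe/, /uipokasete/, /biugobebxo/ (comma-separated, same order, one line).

/wakipnoupeputaspe/: /k/ is a voiceless stop between vowels /a/ and /i/, so it voices to [g]. /p/ is a voiceless stop between vowels /u/ and /e/, so it voices to [b]. /p/ is a voiceless stop between vowels /e/ and /u/, so it voices to [b]. /t/ is a voiceless stop between vowels /u/ and /a/, so it voices to [d]. → [wagipnoubebudaspe].
/uipokasete/: /p/ is a voiceless stop between vowels /i/ and /o/, so it voices to [b]. /k/ is a voiceless stop between vowels /o/ and /a/, so it voices to [g]. /t/ is a voiceless stop between vowels /e/ and /e/, so it voices to [d]. → [uibogasede].
/biugobebxo/: the rule's environment is not met; surfaces unchanged as [biugobebxo].

wagipnoubebudaspe, uibogasede, biugobebxo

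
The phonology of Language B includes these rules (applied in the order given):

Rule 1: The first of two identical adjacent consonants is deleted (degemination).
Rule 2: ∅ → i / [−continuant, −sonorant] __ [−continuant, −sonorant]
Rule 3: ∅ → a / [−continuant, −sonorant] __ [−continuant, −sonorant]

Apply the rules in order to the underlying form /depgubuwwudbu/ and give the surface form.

depigubuwudibu

Rule 1 (degemination): /ww/ is a geminate; the first /w/ deletes. /depgubuwwudbu/ → depgubuwudbu.
Rule 2 (stop-cluster i-epenthesis): /p/ and /g/ form a stop–stop cluster, so [i] is inserted between them. /d/ and /b/ form a stop–stop cluster, so [i] is inserted between them. /depgubuwudbu/ → depigubuwudibu.
Rule 3 (stop-cluster a-epenthesis): no segment meets the environment; /depigubuwudibu/ is unchanged.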